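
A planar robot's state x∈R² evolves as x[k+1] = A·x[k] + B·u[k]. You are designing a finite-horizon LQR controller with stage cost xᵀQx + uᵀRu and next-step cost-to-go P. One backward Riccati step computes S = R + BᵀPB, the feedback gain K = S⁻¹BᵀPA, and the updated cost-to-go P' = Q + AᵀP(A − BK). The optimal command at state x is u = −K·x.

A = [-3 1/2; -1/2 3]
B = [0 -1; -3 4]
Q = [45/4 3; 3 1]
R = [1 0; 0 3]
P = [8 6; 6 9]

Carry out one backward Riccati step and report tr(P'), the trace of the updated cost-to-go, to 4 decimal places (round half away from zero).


36.1309

BᵀP = [-18.0000 -27.0000; 16.0000 30.0000]
S = R + BᵀPB = [1 0; 0 3] + [81.0000 -90.0000; -90.0000 104.0000] = [82.0000 -90.0000; -90.0000 107.0000]
BᵀPA = [67.5000 -90.0000; -63.0000 98.0000]
K = S⁻¹·BᵀPA = [2.3034 -1.2018; 1.3487 -0.0950]
A−BK = [-1.6513 0.4050; 1.0156 -0.2255]
AᵀP(A−BK) = [21.7355 -5.8620; -5.8620 2.1454]
P' = Q + AᵀP(A−BK) = [32.9855 -2.8620; -2.8620 3.1454]
tr(P') = 36.1309


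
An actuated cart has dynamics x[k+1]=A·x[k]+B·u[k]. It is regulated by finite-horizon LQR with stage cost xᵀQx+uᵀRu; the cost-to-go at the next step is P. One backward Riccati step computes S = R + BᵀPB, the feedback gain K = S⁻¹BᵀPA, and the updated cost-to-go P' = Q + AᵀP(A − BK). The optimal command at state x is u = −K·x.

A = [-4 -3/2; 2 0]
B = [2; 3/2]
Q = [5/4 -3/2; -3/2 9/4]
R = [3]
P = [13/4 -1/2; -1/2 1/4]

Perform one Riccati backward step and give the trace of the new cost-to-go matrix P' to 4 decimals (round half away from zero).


22.9680

BᵀP = [5.7500 -0.6250]
S = R + BᵀPB = [3] + [10.5625] = [13.5625]
BᵀPA = [-24.2500 -8.6250]
K = S⁻¹·BᵀPA = [-1.7880 -0.6359]
A−BK = [-0.4240 -0.2281; 4.6820 0.9539]
AᵀP(A−BK) = [17.6406 5.5783; 5.5783 1.8275]
P' = Q + AᵀP(A−BK) = [18.8906 4.0783; 4.0783 4.0775]
tr(P') = 22.9680


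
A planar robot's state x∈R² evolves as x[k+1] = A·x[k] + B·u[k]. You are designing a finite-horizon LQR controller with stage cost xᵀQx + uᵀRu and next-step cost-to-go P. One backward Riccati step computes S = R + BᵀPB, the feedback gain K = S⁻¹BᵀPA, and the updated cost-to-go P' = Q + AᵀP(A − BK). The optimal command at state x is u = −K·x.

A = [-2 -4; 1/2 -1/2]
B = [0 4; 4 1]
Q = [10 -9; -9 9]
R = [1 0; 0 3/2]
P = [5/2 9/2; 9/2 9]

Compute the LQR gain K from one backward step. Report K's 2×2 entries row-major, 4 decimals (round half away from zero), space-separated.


BᵀP = [18.0000 36.0000; 14.5000 27.0000]
S = R + BᵀPB = [1 0; 0 3/2] + [144.0000 108.0000; 108.0000 85.0000] = [145.0000 108.0000; 108.0000 86.5000]
BᵀPA = [-18.0000 -90.0000; -15.5000 -71.5000]
K = S⁻¹·BᵀPA = [0.1332 -0.0717; -0.3455 -0.7371]
A−BK = [-0.6181 -1.0518; 0.3127 0.5239]
AᵀP(A−BK) = [0.2924 0.5349; 0.5349 1.0966]
P' = Q + AᵀP(A−BK) = [10.2924 -8.4651; -8.4651 10.0966]
tr(P') = 20.3890

0.1332 -0.0717 -0.3455 -0.7371


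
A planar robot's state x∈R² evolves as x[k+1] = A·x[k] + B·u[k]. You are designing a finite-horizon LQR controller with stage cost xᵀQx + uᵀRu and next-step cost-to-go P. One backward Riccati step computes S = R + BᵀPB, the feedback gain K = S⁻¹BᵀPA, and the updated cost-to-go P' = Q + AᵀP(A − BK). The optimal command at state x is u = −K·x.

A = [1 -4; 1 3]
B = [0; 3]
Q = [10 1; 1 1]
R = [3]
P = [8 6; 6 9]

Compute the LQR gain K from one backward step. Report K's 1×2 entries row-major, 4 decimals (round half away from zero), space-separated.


0.5357 0.1071

BᵀP = [18.0000 27.0000]
S = R + BᵀPB = [3] + [81.0000] = [84.0000]
BᵀPA = [45.0000 9.0000]
K = S⁻¹·BᵀPA = [0.5357 0.1071]
A−BK = [1.0000 -4.0000; -0.6071 2.6786]
AᵀP(A−BK) = [4.8929 -15.8214; -15.8214 64.0357]
P' = Q + AᵀP(A−BK) = [14.8929 -14.8214; -14.8214 65.0357]
tr(P') = 79.9286


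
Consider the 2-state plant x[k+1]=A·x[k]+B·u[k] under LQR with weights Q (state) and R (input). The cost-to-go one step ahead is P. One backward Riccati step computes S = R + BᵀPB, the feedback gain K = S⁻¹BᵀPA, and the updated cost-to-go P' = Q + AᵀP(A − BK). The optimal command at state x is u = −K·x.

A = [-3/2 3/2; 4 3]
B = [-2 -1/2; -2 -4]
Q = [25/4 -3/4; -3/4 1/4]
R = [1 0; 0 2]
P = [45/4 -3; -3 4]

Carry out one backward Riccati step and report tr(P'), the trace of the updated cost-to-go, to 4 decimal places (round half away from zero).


BᵀP = [-16.5000 -2.0000; 6.3750 -14.5000]
S = R + BᵀPB = [1 0; 0 2] + [37.0000 16.2500; 16.2500 54.8125] = [38.0000 16.2500; 16.2500 56.8125]
BᵀPA = [16.7500 -30.7500; -67.5625 -33.9375]
K = S⁻¹·BᵀPA = [1.0816 -0.6309; -1.4986 -0.4169]
A−BK = [-0.0860 0.0297; 0.1689 0.0706]
AᵀP(A−BK) = [5.9460 0.5892; 0.5892 0.7629]
P' = Q + AᵀP(A−BK) = [12.1960 -0.1608; -0.1608 1.0129]
tr(P') = 13.2090

13.2090


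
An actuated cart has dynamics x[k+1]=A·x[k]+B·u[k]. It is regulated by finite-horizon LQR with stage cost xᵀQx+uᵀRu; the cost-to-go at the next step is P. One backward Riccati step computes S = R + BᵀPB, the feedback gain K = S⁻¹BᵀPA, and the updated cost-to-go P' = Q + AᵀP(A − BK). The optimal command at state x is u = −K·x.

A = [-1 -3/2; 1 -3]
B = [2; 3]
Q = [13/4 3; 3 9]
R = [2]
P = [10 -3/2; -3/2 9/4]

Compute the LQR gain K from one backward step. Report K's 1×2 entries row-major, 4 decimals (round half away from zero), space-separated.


-0.2655 -0.7797

BᵀP = [15.5000 3.7500]
S = R + BᵀPB = [2] + [42.2500] = [44.2500]
BᵀPA = [-11.7500 -34.5000]
K = S⁻¹·BᵀPA = [-0.2655 -0.7797]
A−BK = [-0.4689 0.0593; 1.7966 -0.6610]
AᵀP(A−BK) = [12.1299 -3.1610; -3.1610 2.3517]
P' = Q + AᵀP(A−BK) = [15.3799 -0.1610; -0.1610 11.3517]
tr(P') = 26.7316


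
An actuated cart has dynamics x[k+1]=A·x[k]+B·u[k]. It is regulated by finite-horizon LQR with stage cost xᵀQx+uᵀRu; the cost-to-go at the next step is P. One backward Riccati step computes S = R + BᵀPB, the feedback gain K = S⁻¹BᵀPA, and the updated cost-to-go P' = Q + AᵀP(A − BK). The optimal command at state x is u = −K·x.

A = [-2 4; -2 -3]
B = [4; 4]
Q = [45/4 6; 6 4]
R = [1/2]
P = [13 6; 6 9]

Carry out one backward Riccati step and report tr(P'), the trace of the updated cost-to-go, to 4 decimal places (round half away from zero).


BᵀP = [76.0000 60.0000]
S = R + BᵀPB = [1/2] + [544.0000] = [544.5000]
BᵀPA = [-272.0000 124.0000]
K = S⁻¹·BᵀPA = [-0.4995 0.2277]
A−BK = [-0.0018 3.0891; -0.0018 -3.9109]
AᵀP(A−BK) = [0.1249 -0.0569; -0.0569 116.7612]
P' = Q + AᵀP(A−BK) = [11.3749 5.9431; 5.9431 120.7612]
tr(P') = 132.1361

132.1361


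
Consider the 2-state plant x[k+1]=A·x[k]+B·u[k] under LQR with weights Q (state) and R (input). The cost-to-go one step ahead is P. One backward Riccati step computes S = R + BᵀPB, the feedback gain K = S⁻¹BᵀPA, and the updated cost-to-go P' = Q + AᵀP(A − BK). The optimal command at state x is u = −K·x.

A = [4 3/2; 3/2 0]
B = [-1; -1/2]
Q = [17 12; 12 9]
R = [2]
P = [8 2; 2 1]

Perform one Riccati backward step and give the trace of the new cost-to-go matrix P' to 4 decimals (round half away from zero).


BᵀP = [-9.0000 -2.5000]
S = R + BᵀPB = [2] + [10.2500] = [12.2500]
BᵀPA = [-39.7500 -13.5000]
K = S⁻¹·BᵀPA = [-3.2449 -1.1020]
A−BK = [0.7551 0.3980; -0.1224 -0.5510]
AᵀP(A−BK) = [25.2653 8.6939; 8.6939 3.1224]
P' = Q + AᵀP(A−BK) = [42.2653 20.6939; 20.6939 12.1224]
tr(P') = 54.3878

54.3878


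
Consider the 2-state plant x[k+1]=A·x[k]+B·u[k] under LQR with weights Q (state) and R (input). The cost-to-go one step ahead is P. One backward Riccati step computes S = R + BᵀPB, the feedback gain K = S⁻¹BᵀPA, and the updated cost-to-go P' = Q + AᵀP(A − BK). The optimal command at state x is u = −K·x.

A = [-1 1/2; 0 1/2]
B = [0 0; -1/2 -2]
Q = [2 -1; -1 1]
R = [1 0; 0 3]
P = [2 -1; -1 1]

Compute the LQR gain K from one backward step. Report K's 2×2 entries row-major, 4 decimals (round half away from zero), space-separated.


-0.1935 0.0000 -0.2581 0.0000

BᵀP = [0.5000 -0.5000; 2.0000 -2.0000]
S = R + BᵀPB = [1 0; 0 3] + [0.2500 1.0000; 1.0000 4.0000] = [1.2500 1.0000; 1.0000 7.0000]
BᵀPA = [-0.5000 0.0000; -2.0000 0.0000]
K = S⁻¹·BᵀPA = [-0.1935 0.0000; -0.2581 0.0000]
A−BK = [-1.0000 0.5000; -0.6129 0.5000]
AᵀP(A−BK) = [1.3871 -0.5000; -0.5000 0.2500]
P' = Q + AᵀP(A−BK) = [3.3871 -1.5000; -1.5000 1.2500]
tr(P') = 4.6371


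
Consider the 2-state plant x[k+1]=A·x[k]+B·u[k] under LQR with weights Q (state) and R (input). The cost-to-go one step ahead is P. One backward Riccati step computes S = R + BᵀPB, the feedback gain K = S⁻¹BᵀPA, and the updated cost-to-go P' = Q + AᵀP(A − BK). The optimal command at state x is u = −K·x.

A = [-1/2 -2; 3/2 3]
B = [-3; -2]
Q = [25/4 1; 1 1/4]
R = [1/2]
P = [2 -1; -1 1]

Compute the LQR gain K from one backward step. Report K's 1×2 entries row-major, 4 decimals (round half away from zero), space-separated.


0.3333 1.0476

BᵀP = [-4.0000 1.0000]
S = R + BᵀPB = [1/2] + [10.0000] = [10.5000]
BᵀPA = [3.5000 11.0000]
K = S⁻¹·BᵀPA = [0.3333 1.0476]
A−BK = [0.5000 1.1429; 2.1667 5.0952]
AᵀP(A−BK) = [3.0833 7.3333; 7.3333 17.4762]
P' = Q + AᵀP(A−BK) = [9.3333 8.3333; 8.3333 17.7262]
tr(P') = 27.0595


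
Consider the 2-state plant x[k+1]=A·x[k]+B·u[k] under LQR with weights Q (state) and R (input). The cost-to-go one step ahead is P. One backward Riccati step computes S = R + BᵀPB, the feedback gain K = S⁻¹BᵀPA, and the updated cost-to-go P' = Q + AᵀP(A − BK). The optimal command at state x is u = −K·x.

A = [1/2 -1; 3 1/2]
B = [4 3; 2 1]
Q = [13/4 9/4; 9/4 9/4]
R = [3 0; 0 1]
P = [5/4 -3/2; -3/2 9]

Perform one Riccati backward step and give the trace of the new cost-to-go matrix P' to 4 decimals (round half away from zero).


39.8479

BᵀP = [2.0000 12.0000; 2.2500 4.5000]
S = R + BᵀPB = [3 0; 0 1] + [32.0000 18.0000; 18.0000 11.2500] = [35.0000 18.0000; 18.0000 12.2500]
BᵀPA = [37.0000 4.0000; 14.6250 0.0000]
K = S⁻¹·BᵀPA = [1.8138 0.4678; -1.4714 -0.6874]
A−BK = [-2.3413 -0.8091; 0.8437 0.2518]
AᵀP(A−BK) = [31.2190 9.7446; 9.7446 3.1289]
P' = Q + AᵀP(A−BK) = [34.4690 11.9946; 11.9946 5.3789]
tr(P') = 39.8479


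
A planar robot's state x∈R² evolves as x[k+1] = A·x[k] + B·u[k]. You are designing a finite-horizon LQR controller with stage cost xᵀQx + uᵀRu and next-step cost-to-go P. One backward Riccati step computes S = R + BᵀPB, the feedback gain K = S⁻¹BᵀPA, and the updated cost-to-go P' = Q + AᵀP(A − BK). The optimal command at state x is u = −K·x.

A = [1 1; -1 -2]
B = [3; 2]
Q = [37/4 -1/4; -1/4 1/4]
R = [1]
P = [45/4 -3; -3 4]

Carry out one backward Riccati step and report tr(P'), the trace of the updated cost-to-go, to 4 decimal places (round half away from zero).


BᵀP = [27.7500 -1.0000]
S = R + BᵀPB = [1] + [81.2500] = [82.2500]
BᵀPA = [28.7500 29.7500]
K = S⁻¹·BᵀPA = [0.3495 0.3617]
A−BK = [-0.0486 -0.0851; -1.6991 -2.7234]
AᵀP(A−BK) = [11.2006 17.8511; 17.8511 28.4894]
P' = Q + AᵀP(A−BK) = [20.4506 17.6011; 17.6011 28.7394]
tr(P') = 49.1900

49.1900


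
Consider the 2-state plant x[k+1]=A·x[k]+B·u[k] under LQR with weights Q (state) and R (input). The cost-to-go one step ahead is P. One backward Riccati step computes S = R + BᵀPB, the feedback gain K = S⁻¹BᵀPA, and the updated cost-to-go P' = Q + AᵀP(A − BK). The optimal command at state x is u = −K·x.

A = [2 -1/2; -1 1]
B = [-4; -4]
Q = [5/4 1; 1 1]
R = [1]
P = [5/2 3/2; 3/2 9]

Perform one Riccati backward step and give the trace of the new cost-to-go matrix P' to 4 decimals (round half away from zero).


BᵀP = [-16.0000 -42.0000]
S = R + BᵀPB = [1] + [232.0000] = [233.0000]
BᵀPA = [10.0000 -34.0000]
K = S⁻¹·BᵀPA = [0.0429 -0.1459]
A−BK = [2.1717 -1.0837; -0.8283 0.4163]
AᵀP(A−BK) = [12.5708 -6.2908; -6.2908 3.1636]
P' = Q + AᵀP(A−BK) = [13.8208 -5.2908; -5.2908 4.1636]
tr(P') = 17.9844

17.9844


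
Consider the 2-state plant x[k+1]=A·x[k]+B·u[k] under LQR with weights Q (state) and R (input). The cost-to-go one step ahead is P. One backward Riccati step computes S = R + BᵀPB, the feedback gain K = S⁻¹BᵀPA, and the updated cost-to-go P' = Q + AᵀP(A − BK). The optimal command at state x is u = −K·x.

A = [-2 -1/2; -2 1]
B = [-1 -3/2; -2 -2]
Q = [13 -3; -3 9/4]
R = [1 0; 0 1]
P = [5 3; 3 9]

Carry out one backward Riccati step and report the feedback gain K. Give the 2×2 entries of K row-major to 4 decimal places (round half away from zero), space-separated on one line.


BᵀP = [-11.0000 -21.0000; -13.5000 -22.5000]
S = R + BᵀPB = [1 0; 0 1] + [53.0000 58.5000; 58.5000 65.2500] = [54.0000 58.5000; 58.5000 66.2500]
BᵀPA = [64.0000 -15.5000; 72.0000 -15.7500]
K = S⁻¹·BᵀPA = [0.1804 -0.6795; 0.9275 0.3623]
A−BK = [-0.4283 -0.6361; 0.2158 0.3655]
AᵀP(A−BK) = [1.6747 1.4042; 1.4042 2.4235]
P' = Q + AᵀP(A−BK) = [14.6747 -1.5958; -1.5958 4.6735]
tr(P') = 19.3482

0.1804 -0.6795 0.9275 0.3623


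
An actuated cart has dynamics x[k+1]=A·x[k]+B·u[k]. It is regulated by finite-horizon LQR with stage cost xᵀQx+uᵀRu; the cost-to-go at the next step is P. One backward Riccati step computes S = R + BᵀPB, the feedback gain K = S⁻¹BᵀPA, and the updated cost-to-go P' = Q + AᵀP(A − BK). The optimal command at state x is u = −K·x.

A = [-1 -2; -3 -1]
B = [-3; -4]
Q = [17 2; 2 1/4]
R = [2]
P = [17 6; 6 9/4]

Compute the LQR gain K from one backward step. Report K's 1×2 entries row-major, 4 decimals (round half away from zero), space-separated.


BᵀP = [-75.0000 -27.0000]
S = R + BᵀPB = [2] + [333.0000] = [335.0000]
BᵀPA = [156.0000 177.0000]
K = S⁻¹·BᵀPA = [0.4657 0.5284]
A−BK = [0.3970 -0.4149; -1.1373 1.1134]
AᵀP(A−BK) = [0.6052 0.3261; 0.3261 0.7306]
P' = Q + AᵀP(A−BK) = [17.6052 2.3261; 2.3261 0.9806]
tr(P') = 18.5858

0.4657 0.5284


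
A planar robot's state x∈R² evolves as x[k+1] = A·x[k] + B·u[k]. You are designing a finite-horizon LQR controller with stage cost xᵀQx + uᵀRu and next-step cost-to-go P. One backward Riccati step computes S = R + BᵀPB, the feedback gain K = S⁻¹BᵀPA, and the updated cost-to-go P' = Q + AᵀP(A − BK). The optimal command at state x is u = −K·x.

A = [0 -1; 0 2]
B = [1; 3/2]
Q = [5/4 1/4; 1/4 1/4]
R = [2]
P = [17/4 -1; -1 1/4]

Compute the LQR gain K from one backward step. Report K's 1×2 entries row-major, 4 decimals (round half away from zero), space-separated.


0.0000 -1.0492

BᵀP = [2.7500 -0.6250]
S = R + BᵀPB = [2] + [1.8125] = [3.8125]
BᵀPA = [0.0000 -4.0000]
K = S⁻¹·BᵀPA = [0.0000 -1.0492]
A−BK = [0.0000 0.0492; 0.0000 3.5738]
AᵀP(A−BK) = [0.0000 0.0000; 0.0000 5.0533]
P' = Q + AᵀP(A−BK) = [1.2500 0.2500; 0.2500 5.3033]
tr(P') = 6.5533


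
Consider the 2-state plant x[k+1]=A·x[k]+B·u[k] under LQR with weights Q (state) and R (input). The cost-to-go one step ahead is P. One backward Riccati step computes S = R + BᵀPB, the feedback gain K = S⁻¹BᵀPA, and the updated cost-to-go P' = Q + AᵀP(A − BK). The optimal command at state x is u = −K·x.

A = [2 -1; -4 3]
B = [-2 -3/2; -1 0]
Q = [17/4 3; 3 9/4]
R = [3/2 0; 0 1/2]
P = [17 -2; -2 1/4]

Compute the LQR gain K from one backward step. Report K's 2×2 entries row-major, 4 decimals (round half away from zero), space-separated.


-0.4194 0.2245 -1.1063 0.6122

BᵀP = [-32.0000 3.7500; -25.5000 3.0000]
S = R + BᵀPB = [3/2 0; 0 1/2] + [60.2500 48.0000; 48.0000 38.2500] = [61.7500 48.0000; 48.0000 38.7500]
BᵀPA = [-79.0000 43.2500; -63.0000 34.5000]
K = S⁻¹·BᵀPA = [-0.4194 0.2245; -1.1063 0.6122]
A−BK = [-0.4982 0.3673; -4.4194 3.2245]
AᵀP(A−BK) = [1.1710 -0.6939; -0.6939 0.4184]
P' = Q + AᵀP(A−BK) = [5.4210 2.3061; 2.3061 2.6684]
tr(P') = 8.0894


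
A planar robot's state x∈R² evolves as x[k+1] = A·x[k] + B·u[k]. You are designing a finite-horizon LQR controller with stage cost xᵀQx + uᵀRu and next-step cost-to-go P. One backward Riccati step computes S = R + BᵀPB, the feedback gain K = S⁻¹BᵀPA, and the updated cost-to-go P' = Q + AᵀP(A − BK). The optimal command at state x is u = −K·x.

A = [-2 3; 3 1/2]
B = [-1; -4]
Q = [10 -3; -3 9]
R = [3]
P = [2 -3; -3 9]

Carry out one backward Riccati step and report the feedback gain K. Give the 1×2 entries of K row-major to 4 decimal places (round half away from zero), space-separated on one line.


-0.9520 0.1080

BᵀP = [10.0000 -33.0000]
S = R + BᵀPB = [3] + [122.0000] = [125.0000]
BᵀPA = [-119.0000 13.5000]
K = S⁻¹·BᵀPA = [-0.9520 0.1080]
A−BK = [-2.9520 3.1080; -0.8080 0.9320]
AᵀP(A−BK) = [11.7120 -9.6480; -9.6480 9.7920]
P' = Q + AᵀP(A−BK) = [21.7120 -12.6480; -12.6480 18.7920]
tr(P') = 40.5040


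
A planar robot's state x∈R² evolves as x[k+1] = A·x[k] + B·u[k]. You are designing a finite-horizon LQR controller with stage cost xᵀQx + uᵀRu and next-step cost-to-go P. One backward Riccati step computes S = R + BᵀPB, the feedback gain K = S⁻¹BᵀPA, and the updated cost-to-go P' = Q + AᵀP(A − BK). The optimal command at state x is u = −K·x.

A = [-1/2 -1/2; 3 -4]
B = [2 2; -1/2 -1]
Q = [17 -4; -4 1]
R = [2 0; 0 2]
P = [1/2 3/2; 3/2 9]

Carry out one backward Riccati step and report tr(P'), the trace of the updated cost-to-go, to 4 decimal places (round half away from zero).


115.2433

BᵀP = [0.2500 -1.5000; -0.5000 -6.0000]
S = R + BᵀPB = [2 0; 0 2] + [1.2500 2.0000; 2.0000 5.0000] = [3.2500 2.0000; 2.0000 7.0000]
BᵀPA = [-4.6250 5.8750; -17.7500 24.2500]
K = S⁻¹·BᵀPA = [0.1667 -0.3933; -2.5833 3.5767]
A−BK = [4.3333 -6.8667; 0.5000 -0.6200]
AᵀP(A−BK) = [31.5417 -45.4583; -45.4583 65.7017]
P' = Q + AᵀP(A−BK) = [48.5417 -49.4583; -49.4583 66.7017]
tr(P') = 115.2433


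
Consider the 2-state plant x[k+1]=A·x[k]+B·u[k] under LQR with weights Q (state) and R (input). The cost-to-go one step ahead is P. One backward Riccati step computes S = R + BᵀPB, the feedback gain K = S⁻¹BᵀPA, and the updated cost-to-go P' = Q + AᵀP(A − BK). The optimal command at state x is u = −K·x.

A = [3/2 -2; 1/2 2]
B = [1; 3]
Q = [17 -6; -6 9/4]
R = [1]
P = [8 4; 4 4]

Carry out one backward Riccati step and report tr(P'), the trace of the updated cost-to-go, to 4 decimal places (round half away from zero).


38.3949

BᵀP = [20.0000 16.0000]
S = R + BᵀPB = [1] + [68.0000] = [69.0000]
BᵀPA = [38.0000 -8.0000]
K = S⁻¹·BᵀPA = [0.5507 -0.1159]
A−BK = [0.9493 -1.8841; -1.1522 2.3478]
AᵀP(A−BK) = [4.0725 -7.5942; -7.5942 15.0725]
P' = Q + AᵀP(A−BK) = [21.0725 -13.5942; -13.5942 17.3225]
tr(P') = 38.3949


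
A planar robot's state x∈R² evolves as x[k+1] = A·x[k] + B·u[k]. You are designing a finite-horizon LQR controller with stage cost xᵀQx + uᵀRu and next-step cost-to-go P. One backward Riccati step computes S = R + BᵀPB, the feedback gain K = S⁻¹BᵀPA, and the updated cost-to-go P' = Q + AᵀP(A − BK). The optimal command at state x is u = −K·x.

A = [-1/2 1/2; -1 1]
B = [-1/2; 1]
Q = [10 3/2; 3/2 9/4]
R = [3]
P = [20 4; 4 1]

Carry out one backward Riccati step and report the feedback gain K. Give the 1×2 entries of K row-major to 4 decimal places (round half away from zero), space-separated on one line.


BᵀP = [-6.0000 -1.0000]
S = R + BᵀPB = [3] + [2.0000] = [5.0000]
BᵀPA = [4.0000 -4.0000]
K = S⁻¹·BᵀPA = [0.8000 -0.8000]
A−BK = [-0.1000 0.1000; -1.8000 1.8000]
AᵀP(A−BK) = [6.8000 -6.8000; -6.8000 6.8000]
P' = Q + AᵀP(A−BK) = [16.8000 -5.3000; -5.3000 9.0500]
tr(P') = 25.8500

0.8000 -0.8000


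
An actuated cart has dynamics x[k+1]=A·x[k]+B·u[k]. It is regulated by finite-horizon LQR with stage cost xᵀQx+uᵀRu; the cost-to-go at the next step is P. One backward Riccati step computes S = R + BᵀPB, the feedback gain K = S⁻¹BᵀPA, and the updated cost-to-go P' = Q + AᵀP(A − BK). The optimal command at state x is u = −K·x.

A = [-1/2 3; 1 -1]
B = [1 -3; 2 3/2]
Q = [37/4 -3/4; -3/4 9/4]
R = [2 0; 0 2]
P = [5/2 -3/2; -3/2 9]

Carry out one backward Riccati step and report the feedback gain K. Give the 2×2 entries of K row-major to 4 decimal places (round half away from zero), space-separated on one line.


BᵀP = [-0.5000 16.5000; -9.7500 18.0000]
S = R + BᵀPB = [2 0; 0 2] + [32.5000 26.2500; 26.2500 56.2500] = [34.5000 26.2500; 26.2500 58.2500]
BᵀPA = [16.7500 -18.0000; 22.8750 -47.2500]
K = S⁻¹·BᵀPA = [0.2841 0.1453; 0.2647 -0.8766]
A−BK = [0.0098 0.2249; 0.0347 0.0244]
AᵀP(A−BK) = [0.3116 -0.3804; -0.3804 1.6944]
P' = Q + AᵀP(A−BK) = [9.5616 -1.1304; -1.1304 3.9444]
tr(P') = 13.5061

0.2841 0.1453 0.2647 -0.8766


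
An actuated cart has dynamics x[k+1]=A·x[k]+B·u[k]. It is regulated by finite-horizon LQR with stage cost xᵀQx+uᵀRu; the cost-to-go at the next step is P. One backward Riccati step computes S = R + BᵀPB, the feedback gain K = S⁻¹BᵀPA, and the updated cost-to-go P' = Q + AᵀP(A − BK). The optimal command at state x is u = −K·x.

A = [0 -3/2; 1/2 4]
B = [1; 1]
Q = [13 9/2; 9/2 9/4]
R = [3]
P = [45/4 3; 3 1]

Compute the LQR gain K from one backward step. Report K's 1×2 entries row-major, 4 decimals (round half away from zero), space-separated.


BᵀP = [14.2500 4.0000]
S = R + BᵀPB = [3] + [18.2500] = [21.2500]
BᵀPA = [2.0000 -5.3750]
K = S⁻¹·BᵀPA = [0.0941 -0.2529]
A−BK = [-0.0941 -1.2471; 0.4059 4.2529]
AᵀP(A−BK) = [0.0618 0.2559; 0.2559 3.9529]
P' = Q + AᵀP(A−BK) = [13.0618 4.7559; 4.7559 6.2029]
tr(P') = 19.2647

0.0941 -0.2529


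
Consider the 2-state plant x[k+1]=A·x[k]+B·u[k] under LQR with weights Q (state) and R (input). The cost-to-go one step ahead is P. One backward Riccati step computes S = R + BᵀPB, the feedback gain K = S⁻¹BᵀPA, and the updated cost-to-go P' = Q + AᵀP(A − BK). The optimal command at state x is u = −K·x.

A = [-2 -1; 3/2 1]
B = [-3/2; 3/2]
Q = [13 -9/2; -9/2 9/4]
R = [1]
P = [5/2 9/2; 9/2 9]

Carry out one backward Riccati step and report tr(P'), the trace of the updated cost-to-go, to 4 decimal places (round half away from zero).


16.3090

BᵀP = [3.0000 6.7500]
S = R + BᵀPB = [1] + [5.6250] = [6.6250]
BᵀPA = [4.1250 3.7500]
K = S⁻¹·BᵀPA = [0.6226 0.5660]
A−BK = [-1.0660 -0.1509; 0.5660 0.1509]
AᵀP(A−BK) = [0.6816 0.4151; 0.4151 0.3774]
P' = Q + AᵀP(A−BK) = [13.6816 -4.0849; -4.0849 2.6274]
tr(P') = 16.3090


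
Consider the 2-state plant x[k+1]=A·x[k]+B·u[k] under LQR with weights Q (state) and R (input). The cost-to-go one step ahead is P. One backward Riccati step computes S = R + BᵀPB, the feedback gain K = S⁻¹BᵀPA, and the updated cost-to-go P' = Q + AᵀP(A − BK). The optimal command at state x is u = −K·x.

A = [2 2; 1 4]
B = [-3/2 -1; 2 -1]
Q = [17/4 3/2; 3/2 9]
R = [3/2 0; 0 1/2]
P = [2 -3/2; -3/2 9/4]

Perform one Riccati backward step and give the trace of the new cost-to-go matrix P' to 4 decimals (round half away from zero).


BᵀP = [-6.0000 6.7500; -0.5000 -0.7500]
S = R + BᵀPB = [3/2 0; 0 1/2] + [22.5000 -0.7500; -0.7500 1.2500] = [24.0000 -0.7500; -0.7500 1.7500]
BᵀPA = [-5.2500 15.0000; -1.7500 -4.0000]
K = S⁻¹·BᵀPA = [-0.2534 0.5611; -1.1086 -2.0452]
A−BK = [0.5113 0.7964; 0.3982 0.8326]
AᵀP(A−BK) = [0.9796 1.3665; 1.3665 3.4027]
P' = Q + AᵀP(A−BK) = [5.2296 2.8665; 2.8665 12.4027]
tr(P') = 17.6324

17.6324


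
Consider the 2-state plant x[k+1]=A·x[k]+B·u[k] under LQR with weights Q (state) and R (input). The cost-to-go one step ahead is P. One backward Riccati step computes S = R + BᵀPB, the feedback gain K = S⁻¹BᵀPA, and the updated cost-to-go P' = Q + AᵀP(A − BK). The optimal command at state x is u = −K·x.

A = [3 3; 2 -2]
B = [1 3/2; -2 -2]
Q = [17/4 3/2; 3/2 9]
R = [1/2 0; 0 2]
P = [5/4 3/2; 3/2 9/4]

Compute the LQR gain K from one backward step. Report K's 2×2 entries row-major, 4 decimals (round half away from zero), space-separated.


-2.4033 -0.0163 0.0490 0.2452

BᵀP = [-1.7500 -3.0000; -1.1250 -2.2500]
S = R + BᵀPB = [1/2 0; 0 2] + [4.2500 3.3750; 3.3750 2.8125] = [4.7500 3.3750; 3.3750 4.8125]
BᵀPA = [-11.2500 0.7500; -7.8750 1.1250]
K = S⁻¹·BᵀPA = [-2.4033 -0.0163; 0.0490 0.2452]
A−BK = [5.3297 2.6485; -2.7084 -1.5422]
AᵀP(A−BK) = [11.5995 3.9973; 3.9973 1.9864]
P' = Q + AᵀP(A−BK) = [15.8495 5.4973; 5.4973 10.9864]
tr(P') = 26.8358


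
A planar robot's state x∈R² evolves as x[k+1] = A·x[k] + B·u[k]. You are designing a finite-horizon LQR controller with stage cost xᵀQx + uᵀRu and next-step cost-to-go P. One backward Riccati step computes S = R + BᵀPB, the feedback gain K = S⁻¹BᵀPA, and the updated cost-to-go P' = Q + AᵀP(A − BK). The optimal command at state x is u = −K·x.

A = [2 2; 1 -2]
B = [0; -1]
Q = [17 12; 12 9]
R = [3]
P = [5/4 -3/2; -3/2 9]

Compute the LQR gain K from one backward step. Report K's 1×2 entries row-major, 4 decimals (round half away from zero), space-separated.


-0.5000 1.7500

BᵀP = [1.5000 -9.0000]
S = R + BᵀPB = [3] + [9.0000] = [12.0000]
BᵀPA = [-6.0000 21.0000]
K = S⁻¹·BᵀPA = [-0.5000 1.7500]
A−BK = [2.0000 2.0000; 0.5000 -0.2500]
AᵀP(A−BK) = [5.0000 0.5000; 0.5000 16.2500]
P' = Q + AᵀP(A−BK) = [22.0000 12.5000; 12.5000 25.2500]
tr(P') = 47.2500


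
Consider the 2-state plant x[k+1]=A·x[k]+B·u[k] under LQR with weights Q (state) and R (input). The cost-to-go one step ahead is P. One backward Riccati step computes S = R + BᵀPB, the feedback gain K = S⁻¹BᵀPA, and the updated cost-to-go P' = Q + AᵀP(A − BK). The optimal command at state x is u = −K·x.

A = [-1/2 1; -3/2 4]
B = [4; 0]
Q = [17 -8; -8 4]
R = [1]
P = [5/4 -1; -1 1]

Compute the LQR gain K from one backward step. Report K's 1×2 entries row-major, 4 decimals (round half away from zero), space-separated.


0.1667 -0.5238

BᵀP = [5.0000 -4.0000]
S = R + BᵀPB = [1] + [20.0000] = [21.0000]
BᵀPA = [3.5000 -11.0000]
K = S⁻¹·BᵀPA = [0.1667 -0.5238]
A−BK = [-1.1667 3.0952; -1.5000 4.0000]
AᵀP(A−BK) = [0.4792 -1.2917; -1.2917 3.4881]
P' = Q + AᵀP(A−BK) = [17.4792 -9.2917; -9.2917 7.4881]
tr(P') = 24.9673


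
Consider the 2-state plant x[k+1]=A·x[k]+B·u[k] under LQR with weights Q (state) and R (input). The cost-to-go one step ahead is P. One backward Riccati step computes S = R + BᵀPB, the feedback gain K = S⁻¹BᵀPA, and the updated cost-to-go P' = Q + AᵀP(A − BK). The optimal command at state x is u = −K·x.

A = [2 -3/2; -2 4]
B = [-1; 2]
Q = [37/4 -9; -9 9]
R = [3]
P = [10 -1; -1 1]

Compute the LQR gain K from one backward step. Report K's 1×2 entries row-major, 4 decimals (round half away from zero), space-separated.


BᵀP = [-12.0000 3.0000]
S = R + BᵀPB = [3] + [18.0000] = [21.0000]
BᵀPA = [-30.0000 30.0000]
K = S⁻¹·BᵀPA = [-1.4286 1.4286]
A−BK = [0.5714 -0.0714; 0.8571 1.1429]
AᵀP(A−BK) = [9.1429 -6.1429; -6.1429 7.6429]
P' = Q + AᵀP(A−BK) = [18.3929 -15.1429; -15.1429 16.6429]
tr(P') = 35.0357

-1.4286 1.4286


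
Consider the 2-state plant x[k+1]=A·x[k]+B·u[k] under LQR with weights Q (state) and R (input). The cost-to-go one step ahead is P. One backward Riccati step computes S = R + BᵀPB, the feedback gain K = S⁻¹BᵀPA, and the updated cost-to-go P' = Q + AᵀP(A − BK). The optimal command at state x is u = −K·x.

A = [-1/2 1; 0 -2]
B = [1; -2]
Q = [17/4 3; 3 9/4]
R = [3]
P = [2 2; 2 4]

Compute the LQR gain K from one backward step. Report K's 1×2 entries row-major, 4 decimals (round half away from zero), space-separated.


0.0769 0.7692

BᵀP = [-2.0000 -6.0000]
S = R + BᵀPB = [3] + [10.0000] = [13.0000]
BᵀPA = [1.0000 10.0000]
K = S⁻¹·BᵀPA = [0.0769 0.7692]
A−BK = [-0.5769 0.2308; 0.1538 -0.4615]
AᵀP(A−BK) = [0.4231 0.2308; 0.2308 2.3077]
P' = Q + AᵀP(A−BK) = [4.6731 3.2308; 3.2308 4.5577]
tr(P') = 9.2308


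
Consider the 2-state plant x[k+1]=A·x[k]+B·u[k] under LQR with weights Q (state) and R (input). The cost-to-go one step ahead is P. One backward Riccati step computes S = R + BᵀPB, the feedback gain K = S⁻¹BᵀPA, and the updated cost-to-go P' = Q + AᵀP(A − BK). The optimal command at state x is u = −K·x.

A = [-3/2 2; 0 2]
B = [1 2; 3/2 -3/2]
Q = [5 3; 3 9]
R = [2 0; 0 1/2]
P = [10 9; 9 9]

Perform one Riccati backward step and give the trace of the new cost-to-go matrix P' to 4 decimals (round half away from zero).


BᵀP = [23.5000 22.5000; 6.5000 4.5000]
S = R + BᵀPB = [2 0; 0 1/2] + [57.2500 13.2500; 13.2500 6.2500] = [59.2500 13.2500; 13.2500 6.7500]
BᵀPA = [-35.2500 92.0000; -9.7500 22.0000]
K = S⁻¹·BᵀPA = [-0.4847 1.4685; -0.4930 0.3766]
A−BK = [-0.0292 -0.2217; -0.0125 0.3621]
AᵀP(A−BK) = [0.6079 -1.5627; -1.5627 4.6106]
P' = Q + AᵀP(A−BK) = [5.6079 1.4373; 1.4373 13.6106]
tr(P') = 19.2185

19.2185


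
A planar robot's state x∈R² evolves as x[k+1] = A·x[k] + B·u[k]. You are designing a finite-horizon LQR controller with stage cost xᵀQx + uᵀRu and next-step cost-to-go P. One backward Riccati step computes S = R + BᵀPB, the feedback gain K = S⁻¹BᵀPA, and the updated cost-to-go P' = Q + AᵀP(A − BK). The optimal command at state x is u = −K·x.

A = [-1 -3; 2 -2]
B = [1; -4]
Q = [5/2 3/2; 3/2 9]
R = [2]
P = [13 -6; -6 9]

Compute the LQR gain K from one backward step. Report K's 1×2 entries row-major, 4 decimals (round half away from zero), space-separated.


BᵀP = [37.0000 -42.0000]
S = R + BᵀPB = [2] + [205.0000] = [207.0000]
BᵀPA = [-121.0000 -27.0000]
K = S⁻¹·BᵀPA = [-0.5845 -0.1304]
A−BK = [-0.4155 -2.8696; -0.3382 -2.5217]
AᵀP(A−BK) = [2.2705 11.2174; 11.2174 77.4783]
P' = Q + AᵀP(A−BK) = [4.7705 12.7174; 12.7174 86.4783]
tr(P') = 91.2488

-0.5845 -0.1304


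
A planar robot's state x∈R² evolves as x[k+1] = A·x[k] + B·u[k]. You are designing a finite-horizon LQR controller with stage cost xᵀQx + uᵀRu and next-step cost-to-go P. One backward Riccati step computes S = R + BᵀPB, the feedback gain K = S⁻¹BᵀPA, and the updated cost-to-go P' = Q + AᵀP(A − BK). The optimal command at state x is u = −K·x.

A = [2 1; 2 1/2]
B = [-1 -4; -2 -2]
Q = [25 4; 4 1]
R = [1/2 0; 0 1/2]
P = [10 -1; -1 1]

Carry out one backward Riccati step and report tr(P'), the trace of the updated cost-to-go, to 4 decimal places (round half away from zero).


26.2763

BᵀP = [-8.0000 -1.0000; -38.0000 2.0000]
S = R + BᵀPB = [1/2 0; 0 1/2] + [10.0000 34.0000; 34.0000 148.0000] = [10.5000 34.0000; 34.0000 148.5000]
BᵀPA = [-18.0000 -8.5000; -72.0000 -37.0000]
K = S⁻¹·BᵀPA = [-0.5580 -0.0105; -0.3571 -0.2467]
A−BK = [0.0136 0.0025; 0.1699 -0.0146]
AᵀP(A−BK) = [0.2455 0.0446; 0.0446 0.0308]
P' = Q + AᵀP(A−BK) = [25.2455 4.0446; 4.0446 1.0308]
tr(P') = 26.2763


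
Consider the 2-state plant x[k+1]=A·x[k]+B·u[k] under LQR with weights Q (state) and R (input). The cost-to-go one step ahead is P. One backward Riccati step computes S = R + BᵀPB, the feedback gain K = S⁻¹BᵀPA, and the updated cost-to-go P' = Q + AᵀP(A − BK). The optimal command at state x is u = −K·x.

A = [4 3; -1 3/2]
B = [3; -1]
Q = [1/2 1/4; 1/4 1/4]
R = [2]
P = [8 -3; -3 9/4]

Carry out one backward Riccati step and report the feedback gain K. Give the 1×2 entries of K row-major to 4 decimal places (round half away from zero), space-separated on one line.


BᵀP = [27.0000 -11.2500]
S = R + BᵀPB = [2] + [92.2500] = [94.2500]
BᵀPA = [119.2500 64.1250]
K = S⁻¹·BᵀPA = [1.2653 0.6804]
A−BK = [0.2042 0.9589; 0.2653 2.1804]
AᵀP(A−BK) = [3.3687 2.4907; 2.4907 6.4337]
P' = Q + AᵀP(A−BK) = [3.8687 2.7407; 2.7407 6.6837]
tr(P') = 10.5524

1.2653 0.6804


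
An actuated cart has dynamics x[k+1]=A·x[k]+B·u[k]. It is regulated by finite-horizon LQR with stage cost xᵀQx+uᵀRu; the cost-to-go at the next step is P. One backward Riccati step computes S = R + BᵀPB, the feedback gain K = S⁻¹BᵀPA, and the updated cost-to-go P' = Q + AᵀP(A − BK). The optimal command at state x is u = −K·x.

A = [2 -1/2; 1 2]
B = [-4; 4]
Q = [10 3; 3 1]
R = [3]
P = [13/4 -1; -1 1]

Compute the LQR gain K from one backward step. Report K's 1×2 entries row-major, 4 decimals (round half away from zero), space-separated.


-0.2524 0.2379

BᵀP = [-17.0000 8.0000]
S = R + BᵀPB = [3] + [100.0000] = [103.0000]
BᵀPA = [-26.0000 24.5000]
K = S⁻¹·BᵀPA = [-0.2524 0.2379]
A−BK = [0.9903 0.4515; 2.0097 1.0485]
AᵀP(A−BK) = [3.4369 1.4345; 1.4345 0.9848]
P' = Q + AᵀP(A−BK) = [13.4369 4.4345; 4.4345 1.9848]
tr(P') = 15.4217


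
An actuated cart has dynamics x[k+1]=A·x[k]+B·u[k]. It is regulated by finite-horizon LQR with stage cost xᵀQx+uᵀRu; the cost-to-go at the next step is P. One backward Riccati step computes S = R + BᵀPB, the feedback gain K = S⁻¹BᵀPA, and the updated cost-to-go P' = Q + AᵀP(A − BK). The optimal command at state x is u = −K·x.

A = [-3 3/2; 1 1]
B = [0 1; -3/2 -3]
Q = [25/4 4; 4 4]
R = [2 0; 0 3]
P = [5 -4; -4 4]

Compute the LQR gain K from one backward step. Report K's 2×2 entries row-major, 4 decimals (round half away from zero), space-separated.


-0.1395 -0.1395 -0.9360 0.1890

BᵀP = [6.0000 -6.0000; 17.0000 -16.0000]
S = R + BᵀPB = [2 0; 0 3] + [9.0000 24.0000; 24.0000 65.0000] = [11.0000 24.0000; 24.0000 68.0000]
BᵀPA = [-24.0000 3.0000; -67.0000 9.5000]
K = S⁻¹·BᵀPA = [-0.1395 -0.1395; -0.9360 0.1890]
A−BK = [-2.0640 1.3110; -2.0174 1.3576]
AᵀP(A−BK) = [6.9360 -3.1890; -3.1890 1.8735]
P' = Q + AᵀP(A−BK) = [13.1860 0.8110; 0.8110 5.8735]
tr(P') = 19.0596


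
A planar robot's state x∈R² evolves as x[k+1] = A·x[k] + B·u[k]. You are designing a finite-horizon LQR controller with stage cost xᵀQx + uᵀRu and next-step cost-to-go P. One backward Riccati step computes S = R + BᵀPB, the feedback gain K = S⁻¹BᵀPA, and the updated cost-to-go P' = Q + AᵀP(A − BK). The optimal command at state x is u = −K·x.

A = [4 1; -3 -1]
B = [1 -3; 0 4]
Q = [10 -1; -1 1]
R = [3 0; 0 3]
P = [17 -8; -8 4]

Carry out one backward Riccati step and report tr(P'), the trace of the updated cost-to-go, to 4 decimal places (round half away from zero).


15.1103

BᵀP = [17.0000 -8.0000; -83.0000 40.0000]
S = R + BᵀPB = [3 0; 0 3] + [17.0000 -83.0000; -83.0000 409.0000] = [20.0000 -83.0000; -83.0000 412.0000]
BᵀPA = [92.0000 25.0000; -452.0000 -123.0000]
K = S⁻¹·BᵀPA = [0.2872 0.0674; -1.0392 -0.2850]
A−BK = [0.5951 0.0777; 1.1569 0.1399]
AᵀP(A−BK) = [3.8460 0.9948; 0.9948 0.2642]
P' = Q + AᵀP(A−BK) = [13.8460 -0.0052; -0.0052 1.2642]
tr(P') = 15.1103


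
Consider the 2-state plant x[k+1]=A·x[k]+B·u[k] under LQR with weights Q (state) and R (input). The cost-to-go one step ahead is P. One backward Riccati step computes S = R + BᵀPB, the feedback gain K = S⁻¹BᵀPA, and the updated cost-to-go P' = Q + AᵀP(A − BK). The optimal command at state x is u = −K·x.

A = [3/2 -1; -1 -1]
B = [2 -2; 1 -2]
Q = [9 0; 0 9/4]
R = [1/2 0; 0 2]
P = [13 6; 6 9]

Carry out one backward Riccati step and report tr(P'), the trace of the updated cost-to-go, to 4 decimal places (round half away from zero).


BᵀP = [32.0000 21.0000; -38.0000 -30.0000]
S = R + BᵀPB = [1/2 0; 0 2] + [85.0000 -106.0000; -106.0000 136.0000] = [85.5000 -106.0000; -106.0000 138.0000]
BᵀPA = [27.0000 -53.0000; -27.0000 68.0000]
K = S⁻¹·BᵀPA = [1.5346 -0.1883; 0.9831 0.3481]
A−BK = [0.3970 0.0728; -0.5684 -0.1155]
AᵀP(A−BK) = [5.3592 0.9831; 0.9831 0.3481]
P' = Q + AᵀP(A−BK) = [14.3592 0.9831; 0.9831 2.5981]
tr(P') = 16.9574

16.9574


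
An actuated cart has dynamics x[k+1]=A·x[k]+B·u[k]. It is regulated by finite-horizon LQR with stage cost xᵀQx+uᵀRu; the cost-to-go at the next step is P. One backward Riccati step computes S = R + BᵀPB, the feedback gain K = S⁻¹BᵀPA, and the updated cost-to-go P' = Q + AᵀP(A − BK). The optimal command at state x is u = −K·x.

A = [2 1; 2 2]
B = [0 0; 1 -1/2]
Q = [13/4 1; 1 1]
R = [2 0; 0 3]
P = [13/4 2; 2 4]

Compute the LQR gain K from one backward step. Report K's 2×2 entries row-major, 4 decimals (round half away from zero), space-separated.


1.8000 1.5000 -0.6000 -0.5000

BᵀP = [2.0000 4.0000; -1.0000 -2.0000]
S = R + BᵀPB = [2 0; 0 3] + [4.0000 -2.0000; -2.0000 1.0000] = [6.0000 -2.0000; -2.0000 4.0000]
BᵀPA = [12.0000 10.0000; -6.0000 -5.0000]
K = S⁻¹·BᵀPA = [1.8000 1.5000; -0.6000 -0.5000]
A−BK = [2.0000 1.0000; -0.1000 0.2500]
AᵀP(A−BK) = [19.8000 13.5000; 13.5000 9.7500]
P' = Q + AᵀP(A−BK) = [23.0500 14.5000; 14.5000 10.7500]
tr(P') = 33.8000


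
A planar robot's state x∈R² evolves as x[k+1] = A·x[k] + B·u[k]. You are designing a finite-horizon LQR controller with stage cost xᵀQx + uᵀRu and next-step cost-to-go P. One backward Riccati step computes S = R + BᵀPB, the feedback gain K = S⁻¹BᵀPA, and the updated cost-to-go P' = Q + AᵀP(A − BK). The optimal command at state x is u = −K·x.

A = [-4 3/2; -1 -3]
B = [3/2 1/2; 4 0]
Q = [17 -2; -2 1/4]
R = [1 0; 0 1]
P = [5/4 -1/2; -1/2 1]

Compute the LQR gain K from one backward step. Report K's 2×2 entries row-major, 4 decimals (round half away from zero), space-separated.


-0.2069 -0.7138 -1.7241 1.2517

BᵀP = [-0.1250 3.2500; 0.6250 -0.2500]
S = R + BᵀPB = [1 0; 0 1] + [12.8125 -0.0625; -0.0625 0.3125] = [13.8125 -0.0625; -0.0625 1.3125]
BᵀPA = [-2.7500 -9.9375; -2.2500 1.6875]
K = S⁻¹·BᵀPA = [-0.2069 -0.7138; -1.7241 1.2517]
A−BK = [-2.8276 1.9448; -0.1724 -0.1448]
AᵀP(A−BK) = [12.5517 -8.8966; -8.8966 7.1069]
P' = Q + AᵀP(A−BK) = [29.5517 -10.8966; -10.8966 7.3569]
tr(P') = 36.9086


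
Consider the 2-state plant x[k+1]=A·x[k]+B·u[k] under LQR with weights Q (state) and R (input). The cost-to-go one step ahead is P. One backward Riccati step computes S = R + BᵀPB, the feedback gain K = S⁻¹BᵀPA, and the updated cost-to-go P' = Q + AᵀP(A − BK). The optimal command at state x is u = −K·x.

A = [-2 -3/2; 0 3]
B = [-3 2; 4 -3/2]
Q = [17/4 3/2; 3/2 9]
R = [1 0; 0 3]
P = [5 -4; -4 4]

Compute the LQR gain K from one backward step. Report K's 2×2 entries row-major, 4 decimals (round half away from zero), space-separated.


BᵀP = [-31.0000 28.0000; 16.0000 -14.0000]
S = R + BᵀPB = [1 0; 0 3] + [205.0000 -104.0000; -104.0000 53.0000] = [206.0000 -104.0000; -104.0000 56.0000]
BᵀPA = [62.0000 130.5000; -32.0000 -66.0000]
K = S⁻¹·BᵀPA = [0.2000 0.6167; -0.2000 -0.0333]
A−BK = [-1.0000 0.4167; -1.1000 0.4833]
AᵀP(A−BK) = [1.2000 -0.3000; -0.3000 0.5750]
P' = Q + AᵀP(A−BK) = [5.4500 1.2000; 1.2000 9.5750]
tr(P') = 15.0250

0.2000 0.6167 -0.2000 -0.0333


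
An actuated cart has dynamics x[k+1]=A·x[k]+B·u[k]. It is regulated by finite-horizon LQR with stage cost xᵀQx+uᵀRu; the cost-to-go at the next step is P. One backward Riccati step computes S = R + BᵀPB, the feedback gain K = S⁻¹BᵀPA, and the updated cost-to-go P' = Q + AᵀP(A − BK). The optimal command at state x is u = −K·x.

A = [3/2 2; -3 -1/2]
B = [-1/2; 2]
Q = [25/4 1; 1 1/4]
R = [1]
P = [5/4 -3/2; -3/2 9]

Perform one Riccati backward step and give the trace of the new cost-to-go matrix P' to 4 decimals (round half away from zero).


BᵀP = [-3.6250 18.7500]
S = R + BᵀPB = [1] + [39.3125] = [40.3125]
BᵀPA = [-61.6875 -16.6250]
K = S⁻¹·BᵀPA = [-1.5302 -0.4124]
A−BK = [0.7349 1.7938; 0.0605 0.3248]
AᵀP(A−BK) = [2.9163 1.9349; 1.9349 3.3938]
P' = Q + AᵀP(A−BK) = [9.1663 2.9349; 2.9349 3.6438]
tr(P') = 12.8101

12.8101


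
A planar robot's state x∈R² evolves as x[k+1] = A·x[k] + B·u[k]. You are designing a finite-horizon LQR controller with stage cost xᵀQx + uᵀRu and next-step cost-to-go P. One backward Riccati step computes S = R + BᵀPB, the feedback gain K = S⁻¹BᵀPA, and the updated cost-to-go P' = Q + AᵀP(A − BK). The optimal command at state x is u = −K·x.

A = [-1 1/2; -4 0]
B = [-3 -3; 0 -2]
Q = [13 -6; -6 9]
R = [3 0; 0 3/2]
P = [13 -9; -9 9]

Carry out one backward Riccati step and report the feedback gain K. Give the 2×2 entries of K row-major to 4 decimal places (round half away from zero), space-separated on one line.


BᵀP = [-39.0000 27.0000; -21.0000 9.0000]
S = R + BᵀPB = [3 0; 0 3/2] + [117.0000 63.0000; 63.0000 45.0000] = [120.0000 63.0000; 63.0000 46.5000]
BᵀPA = [-69.0000 -19.5000; -15.0000 -10.5000]
K = S⁻¹·BᵀPA = [-1.4050 -0.1522; 1.5810 -0.0196]
A−BK = [-0.4721 -0.0154; -0.8380 -0.0391]
AᵀP(A−BK) = [11.7682 0.7025; 0.7025 0.0761]
P' = Q + AᵀP(A−BK) = [24.7682 -5.2975; -5.2975 9.0761]
tr(P') = 33.8443

-1.4050 -0.1522 1.5810 -0.0196
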